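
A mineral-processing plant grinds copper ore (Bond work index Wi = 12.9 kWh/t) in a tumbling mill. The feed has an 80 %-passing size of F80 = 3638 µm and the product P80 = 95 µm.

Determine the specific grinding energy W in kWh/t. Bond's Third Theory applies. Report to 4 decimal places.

Bond:  W = 10 Wi (1/√P − 1/√F)
1/√95 = 0.102598;  1/√3638 = 0.016579
W = 10·12.9·(0.102598 − 0.016579) = 11.0964 kWh/t

W = 11.0964 kWh/t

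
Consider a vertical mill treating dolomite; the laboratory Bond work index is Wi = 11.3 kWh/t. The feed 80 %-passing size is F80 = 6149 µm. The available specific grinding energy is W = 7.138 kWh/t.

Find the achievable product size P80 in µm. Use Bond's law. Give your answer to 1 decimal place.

P80 = 173.5 µm

W = 10 Wi / √P80 − 10 Wi / √F80
1/√P80 = 1/√F80 + W/(10·Wi)
  = 7.1380/(10·11.3) + 1/√6149 = 0.063168 + 0.012753 = 0.075921
P80 = (1/0.075921)² = 13.1716² = 173.49 µm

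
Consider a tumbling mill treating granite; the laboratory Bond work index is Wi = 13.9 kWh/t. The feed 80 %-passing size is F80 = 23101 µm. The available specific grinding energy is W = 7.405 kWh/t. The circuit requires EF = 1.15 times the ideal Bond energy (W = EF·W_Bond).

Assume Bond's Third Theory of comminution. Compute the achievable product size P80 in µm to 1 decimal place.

W_Bond = 10·Wi·(1/√P₈₀ − 1/√F₈₀)
W_Bond = W / EF = 7.405 / 1.15 = 6.4391 kWh/t
⇒ 1/√P80 = W_Bond/(10·Wi) + 1/√F80
  = 6.4391/(10·13.9) + 1/√23101 = 0.046325 + 0.006579 = 0.052904
P80 = (1/0.052904)² = 18.9021² = 357.29 µm

P80 = 357.3 µm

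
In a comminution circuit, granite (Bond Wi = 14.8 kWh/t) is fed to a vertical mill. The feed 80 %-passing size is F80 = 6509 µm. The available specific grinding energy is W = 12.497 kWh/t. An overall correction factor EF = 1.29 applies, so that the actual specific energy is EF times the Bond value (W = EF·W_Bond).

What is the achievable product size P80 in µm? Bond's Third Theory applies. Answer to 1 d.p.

P80 = 165.0 µm

W = 10·Wi·(P80^(-½) − F80^(-½))
W_Bond = W / EF = 12.497 / 1.29 = 9.6876 kWh/t
1/√P80 = 1/√F80 + W_Bond/(10·Wi)
  = 9.6876/(10·14.8) + 1/√6509 = 0.065457 + 0.012395 = 0.077852
P80 = (1/0.077852)² = 12.8449² = 164.99 µm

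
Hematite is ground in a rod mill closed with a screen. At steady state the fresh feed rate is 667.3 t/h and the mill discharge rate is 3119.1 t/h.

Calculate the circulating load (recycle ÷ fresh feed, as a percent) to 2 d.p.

Discharge = new feed + return, hence
R = M − F = 3119.1 − 667.3 = 2451.8 t/h
CL = 100·R/F = 100·2451.8/667.3 = 367.42 %

CL = 367.42 %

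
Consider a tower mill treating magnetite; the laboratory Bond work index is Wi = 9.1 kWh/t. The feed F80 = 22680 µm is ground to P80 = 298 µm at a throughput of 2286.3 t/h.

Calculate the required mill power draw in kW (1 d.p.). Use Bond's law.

W = 10 Wi / √P80 − 10 Wi / √F80
W = 10·9.1·(1/√298 − 1/√22680) = 10·9.1·(0.051288) = 4.6672 kWh/t
Power = W × throughput = 4.6672 kWh/t × 2286.3 t/h = 10670.7 kW

P = 10670.7 kW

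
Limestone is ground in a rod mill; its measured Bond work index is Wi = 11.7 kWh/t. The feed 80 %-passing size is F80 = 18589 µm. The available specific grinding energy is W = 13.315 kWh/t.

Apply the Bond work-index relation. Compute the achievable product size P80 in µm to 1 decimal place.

P80 = 68.1 µm

W = 10 Wi (1/√P80 − 1/√F80)  [Bond]
P80^(−½) = W/(10 Wi) + F80^(−½)
  = 13.3150/(10·11.7) + 1/√18589 = 0.113803 + 0.007335 = 0.121138
P80 = (1/0.121138)² = 8.2551² = 68.15 µm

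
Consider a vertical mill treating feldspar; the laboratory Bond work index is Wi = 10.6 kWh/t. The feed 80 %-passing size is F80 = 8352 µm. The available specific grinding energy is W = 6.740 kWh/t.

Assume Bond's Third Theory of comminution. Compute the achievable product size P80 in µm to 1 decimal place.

P80 = 180.0 µm

W_Bond = 10·Wi·(1/√P₈₀ − 1/√F₈₀)
P80^(−½) = W/(10 Wi) + F80^(−½)
  = 6.7400/(10·10.6) + 1/√8352 = 0.063585 + 0.010942 = 0.074527
P80 = (1/0.074527)² = 13.4179² = 180.04 µm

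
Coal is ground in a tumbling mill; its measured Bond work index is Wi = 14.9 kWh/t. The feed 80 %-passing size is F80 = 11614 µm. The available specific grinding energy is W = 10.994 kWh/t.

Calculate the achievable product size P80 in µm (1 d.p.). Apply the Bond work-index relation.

P80 = 144.9 µm

W = 10 Wi (1/√P80 − 1/√F80)  [Bond]
P80^(−½) = W/(10 Wi) + F80^(−½)
  = 10.9940/(10·14.9) + 1/√11614 = 0.073785 + 0.009279 = 0.083064
P80 = (1/0.083064)² = 12.0389² = 144.93 µm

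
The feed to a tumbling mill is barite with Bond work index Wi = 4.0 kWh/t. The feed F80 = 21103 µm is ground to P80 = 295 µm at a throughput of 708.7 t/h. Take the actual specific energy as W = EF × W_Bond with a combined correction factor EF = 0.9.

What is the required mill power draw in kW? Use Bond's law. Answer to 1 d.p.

W = 10 Wi / √P80 − 10 Wi / √F80
W = 10·4.0·(1/√295 − 1/√21103) = 10·4.0·(0.051338) = 2.0535 kWh/t
Apply correction: 2.0535 × 0.9 = 1.8482 kWh/t
Mill draw = 1.8482 × 708.7 = 1309.8 kW

P = 1309.8 kW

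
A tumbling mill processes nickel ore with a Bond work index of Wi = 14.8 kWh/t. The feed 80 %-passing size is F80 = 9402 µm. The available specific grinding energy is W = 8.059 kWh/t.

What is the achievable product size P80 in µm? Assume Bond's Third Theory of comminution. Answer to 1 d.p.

P80 = 238.4 µm

W = 10 Wi (1/√P80 − 1/√F80)  [Bond]
P80^-0.5 = F80^-0.5 + W/(10 Wi)
  = 8.0590/(10·14.8) + 1/√9402 = 0.054453 + 0.010313 = 0.064766
P80 = (1/0.064766)² = 15.4402² = 238.40 µm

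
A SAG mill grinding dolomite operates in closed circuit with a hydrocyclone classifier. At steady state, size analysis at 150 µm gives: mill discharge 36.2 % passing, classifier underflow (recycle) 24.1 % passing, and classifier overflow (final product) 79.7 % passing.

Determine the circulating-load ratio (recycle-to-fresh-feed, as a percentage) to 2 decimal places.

Classifier node, passing 150 µm:
Fd + Rd = Ru + Fo ⇒ R/F = (o−d)/(d−u)
r = (79.7 − 36.2)/(36.2 − 24.1) = 43.5/12.1 = 3.5950
CL = 100·r = 359.50 %

CL = 359.50 %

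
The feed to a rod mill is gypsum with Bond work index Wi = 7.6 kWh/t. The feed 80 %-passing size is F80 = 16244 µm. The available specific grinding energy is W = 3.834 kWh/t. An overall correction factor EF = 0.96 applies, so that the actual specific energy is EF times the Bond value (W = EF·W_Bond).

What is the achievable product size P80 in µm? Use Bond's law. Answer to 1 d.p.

P80 = 274.2 µm

Bond:  W = 10 Wi (1/√P − 1/√F)
W_Bond = W / EF = 3.834 / 0.96 = 3.9938 kWh/t
1/√P80 = 1/√F80 + W_Bond/(10·Wi)
  = 3.9938/(10·7.6) + 1/√16244 = 0.052549 + 0.007846 = 0.060395
P80 = (1/0.060395)² = 16.5575² = 274.15 µm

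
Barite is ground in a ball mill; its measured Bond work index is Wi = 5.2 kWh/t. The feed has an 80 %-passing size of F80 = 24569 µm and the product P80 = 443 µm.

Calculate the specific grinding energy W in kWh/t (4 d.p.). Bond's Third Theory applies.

Bond: W = 10·Wi·(1/√P80 − 1/√F80)
1/√443 = 0.047511;  1/√24569 = 0.006380
W = 10·5.2·(0.047511 − 0.006380) = 2.1388 kWh/t

W = 2.1388 kWh/t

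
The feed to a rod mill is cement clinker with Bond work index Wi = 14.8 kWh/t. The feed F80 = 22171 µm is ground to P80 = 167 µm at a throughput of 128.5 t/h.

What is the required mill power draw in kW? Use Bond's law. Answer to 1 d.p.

W_Bond = 10·Wi·(1/√P₈₀ − 1/√F₈₀)
W = 10·14.8·(1/√167 − 1/√22171) = 10·14.8·(0.070666) = 10.4586 kWh/t
P = W·T = 10.4586·128.5 = 1343.9 kW

P = 1343.9 kW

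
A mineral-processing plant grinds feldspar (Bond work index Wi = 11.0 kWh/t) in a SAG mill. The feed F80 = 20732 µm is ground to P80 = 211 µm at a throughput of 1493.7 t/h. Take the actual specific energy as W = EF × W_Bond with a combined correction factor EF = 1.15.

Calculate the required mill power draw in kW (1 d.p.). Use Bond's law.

P = 11695.8 kW

W = 10 Wi / √P80 − 10 Wi / √F80
W = 10·11.0·(1/√211 − 1/√20732) = 10·11.0·(0.061898) = 6.8087 kWh/t
With EF = 1.15: W = 6.8087·1.15 = 7.8301 kWh/t
P = W·T = 7.8301·1493.7 = 11695.8 kW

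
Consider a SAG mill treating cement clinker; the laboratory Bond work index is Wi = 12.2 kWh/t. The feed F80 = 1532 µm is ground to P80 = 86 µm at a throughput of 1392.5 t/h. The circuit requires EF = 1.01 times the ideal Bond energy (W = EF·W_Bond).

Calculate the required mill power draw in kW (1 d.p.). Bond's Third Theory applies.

P = 14118.6 kW

W = 10·Wi·[P80^(−½) − F80^(−½)]
W = 10·12.2·(1/√86 − 1/√1532) = 10·12.2·(0.082284) = 10.0386 kWh/t
W_actual = 1.01 × 10.0386 = 10.1390 kWh/t
P_mill = W·ṁ = 10.1390·1392.5 = 14118.6 kW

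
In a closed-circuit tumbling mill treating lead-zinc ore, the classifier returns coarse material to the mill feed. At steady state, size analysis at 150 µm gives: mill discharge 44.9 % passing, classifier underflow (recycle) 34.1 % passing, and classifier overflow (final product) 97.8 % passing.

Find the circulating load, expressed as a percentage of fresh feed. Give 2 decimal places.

Classifier node, passing 150 µm:
Fd + Rd = Ru + Fo ⇒ R/F = (o−d)/(d−u)
r = (97.8 − 44.9)/(44.9 − 34.1) = 52.9/10.8 = 4.8981
CL = 100·r = 489.81 %

CL = 489.81 %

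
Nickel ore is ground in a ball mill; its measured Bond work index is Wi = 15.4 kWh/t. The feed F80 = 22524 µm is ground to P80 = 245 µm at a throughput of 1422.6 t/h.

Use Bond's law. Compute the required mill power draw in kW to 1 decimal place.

W = 10 Wi / √P80 − 10 Wi / √F80
W = 10·15.4·(1/√245 − 1/√22524) = 10·15.4·(0.057225) = 8.8126 kWh/t
P = W·T = 8.8126·1422.6 = 12536.8 kW

P = 12536.8 kW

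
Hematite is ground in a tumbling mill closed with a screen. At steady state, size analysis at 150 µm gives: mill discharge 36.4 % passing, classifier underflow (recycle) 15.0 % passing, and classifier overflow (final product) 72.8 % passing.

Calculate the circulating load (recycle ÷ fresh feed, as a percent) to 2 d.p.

CL = 170.09 %

Two-product formula at 150 µm:
(1+r)·d = r·u + o ⇒ r = (o−d)/(d−u)
r = (72.8 − 36.4)/(36.4 − 15.0) = 36.4/21.4 = 1.7009
CL = 100·r = 170.09 %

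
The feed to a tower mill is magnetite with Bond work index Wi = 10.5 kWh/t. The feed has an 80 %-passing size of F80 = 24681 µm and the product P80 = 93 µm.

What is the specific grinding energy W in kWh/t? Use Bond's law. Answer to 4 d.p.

W = 10 Wi / √P80 − 10 Wi / √F80
1/√93 = 0.103695;  1/√24681 = 0.006365
W = 10·10.5·(0.103695 − 0.006365) = 10.2196 kWh/t

W = 10.2196 kWh/t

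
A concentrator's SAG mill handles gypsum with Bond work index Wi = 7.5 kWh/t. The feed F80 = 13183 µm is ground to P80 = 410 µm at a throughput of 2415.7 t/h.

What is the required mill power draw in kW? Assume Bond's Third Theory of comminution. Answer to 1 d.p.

Bond:  W = 10 Wi (1/√P − 1/√F)
W = 10·7.5·(1/√410 − 1/√13183) = 10·7.5·(0.040677) = 3.0508 kWh/t
P = W·T = 3.0508·2415.7 = 7369.8 kW

P = 7369.8 kW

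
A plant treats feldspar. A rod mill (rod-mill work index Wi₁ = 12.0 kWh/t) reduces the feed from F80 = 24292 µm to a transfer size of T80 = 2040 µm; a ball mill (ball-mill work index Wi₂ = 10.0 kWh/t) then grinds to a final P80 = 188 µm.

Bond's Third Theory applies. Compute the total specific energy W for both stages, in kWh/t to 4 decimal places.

W = 6.9661 kWh/t

W = 10 Wi (1/√P80 − 1/√F80)  [Bond]
Stage 1 (24292→2040 µm, Wi₁=12.0): W₁ = 10·12.0·(0.022140 − 0.006416) = 1.8869 kWh/t
Stage 2 (2040→188 µm, Wi₂=10.0): W₂ = 10·10.0·(0.072932 − 0.022140) = 5.0792 kWh/t
W = W₁ + W₂ = 1.8869 + 5.0792 = 6.9661 kWh/t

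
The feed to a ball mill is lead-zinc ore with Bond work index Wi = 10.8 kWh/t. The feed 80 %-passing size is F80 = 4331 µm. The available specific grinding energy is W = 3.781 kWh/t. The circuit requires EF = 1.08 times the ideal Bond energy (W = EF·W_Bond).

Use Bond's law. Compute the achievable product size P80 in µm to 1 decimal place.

P80 = 441.1 µm

W = 10 Wi / √P80 − 10 Wi / √F80
W_Bond = W / EF = 3.781 / 1.08 = 3.5009 kWh/t
P80^-0.5 = F80^-0.5 + W_Bond/(10 Wi)
  = 3.5009/(10·10.8) + 1/√4331 = 0.032416 + 0.015195 = 0.047611
P80 = (1/0.047611)² = 21.0035² = 441.15 µm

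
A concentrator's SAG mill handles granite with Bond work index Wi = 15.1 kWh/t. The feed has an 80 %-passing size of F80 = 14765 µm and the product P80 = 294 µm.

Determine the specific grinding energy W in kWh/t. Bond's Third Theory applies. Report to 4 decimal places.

W = 10·Wi·[P80^(−½) − F80^(−½)]
1/√294 = 0.058321;  1/√14765 = 0.008230
W = 10·15.1·(0.058321 − 0.008230) = 7.5638 kWh/t

W = 7.5638 kWh/t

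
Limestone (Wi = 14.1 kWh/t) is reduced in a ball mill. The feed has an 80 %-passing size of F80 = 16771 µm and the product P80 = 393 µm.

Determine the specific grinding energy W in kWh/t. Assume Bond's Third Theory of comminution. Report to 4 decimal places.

W_Bond = 10·Wi·(1/√P₈₀ − 1/√F₈₀)
1/√393 = 0.050443;  1/√16771 = 0.007722
W = 10·14.1·(0.050443 − 0.007722) = 6.0237 kWh/t

W = 6.0237 kWh/t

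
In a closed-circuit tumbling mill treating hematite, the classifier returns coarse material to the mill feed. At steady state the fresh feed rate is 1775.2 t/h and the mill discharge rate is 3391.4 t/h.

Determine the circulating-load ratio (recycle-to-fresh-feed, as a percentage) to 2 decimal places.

CL = 91.04 %

Mill node: discharge = fresh + recycle.
R = M − F = 3391.4 − 1775.2 = 1616.2 t/h
CL = 100·R/F = 100·1616.2/1775.2 = 91.04 %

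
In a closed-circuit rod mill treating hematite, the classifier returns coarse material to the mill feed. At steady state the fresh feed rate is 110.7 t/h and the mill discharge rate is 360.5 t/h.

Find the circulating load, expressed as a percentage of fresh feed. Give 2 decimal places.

CL = 225.65 %

Discharge = new feed + return, hence
R = M − F = 360.5 − 110.7 = 249.8 t/h
CL = 100·R/F = 100·249.8/110.7 = 225.65 %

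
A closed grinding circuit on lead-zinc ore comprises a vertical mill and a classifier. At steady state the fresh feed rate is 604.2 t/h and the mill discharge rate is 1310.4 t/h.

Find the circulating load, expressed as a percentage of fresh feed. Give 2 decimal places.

CL = 116.88 %

M = F + R at steady state, so:
R = M − F = 1310.4 − 604.2 = 706.2 t/h
CL = 100·R/F = 100·706.2/604.2 = 116.88 %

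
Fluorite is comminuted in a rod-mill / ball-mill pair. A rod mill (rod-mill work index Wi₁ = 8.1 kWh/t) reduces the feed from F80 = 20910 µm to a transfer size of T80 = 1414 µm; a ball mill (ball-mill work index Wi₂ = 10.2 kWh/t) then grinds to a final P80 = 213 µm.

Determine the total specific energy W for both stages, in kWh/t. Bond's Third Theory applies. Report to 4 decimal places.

W = 5.8703 kWh/t

W = 10 Wi / √P80 − 10 Wi / √F80
Stage 1 (20910→1414 µm, Wi₁=8.1): W₁ = 10·8.1·(0.026593 − 0.006915) = 1.5939 kWh/t
Stage 2 (1414→213 µm, Wi₂=10.2): W₂ = 10·10.2·(0.068519 − 0.026593) = 4.2764 kWh/t
W = W₁ + W₂ = 1.5939 + 4.2764 = 5.8703 kWh/t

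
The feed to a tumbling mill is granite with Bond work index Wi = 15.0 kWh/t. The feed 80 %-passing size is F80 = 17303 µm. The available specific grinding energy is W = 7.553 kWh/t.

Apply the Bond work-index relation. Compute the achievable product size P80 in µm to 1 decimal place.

W_Bond = 10·Wi·(1/√P₈₀ − 1/√F₈₀)
P80^-0.5 = F80^-0.5 + W/(10 Wi)
  = 7.5530/(10·15.0) + 1/√17303 = 0.050353 + 0.007602 = 0.057956
P80 = (1/0.057956)² = 17.2546² = 297.72 µm

P80 = 297.7 µm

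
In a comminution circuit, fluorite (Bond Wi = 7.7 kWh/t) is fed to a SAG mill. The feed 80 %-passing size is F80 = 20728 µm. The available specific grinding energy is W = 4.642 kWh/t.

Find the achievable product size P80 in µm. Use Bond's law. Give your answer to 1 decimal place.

P80 = 221.2 µm

Bond: W = 10·Wi·(1/√P80 − 1/√F80)
P80^-0.5 = F80^-0.5 + W/(10 Wi)
  = 4.6420/(10·7.7) + 1/√20728 = 0.060286 + 0.006946 = 0.067231
P80 = (1/0.067231)² = 14.8740² = 221.24 µm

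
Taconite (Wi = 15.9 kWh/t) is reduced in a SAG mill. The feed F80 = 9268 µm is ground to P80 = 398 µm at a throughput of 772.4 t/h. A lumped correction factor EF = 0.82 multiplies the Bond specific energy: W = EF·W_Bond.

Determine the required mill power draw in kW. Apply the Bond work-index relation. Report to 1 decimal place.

W = 10 Wi (1/√P80 − 1/√F80)  [Bond]
W = 10·15.9·(1/√398 − 1/√9268) = 10·15.9·(0.039738) = 6.3184 kWh/t
W_actual = 0.82 × 6.3184 = 5.1810 kWh/t
Mill draw = 5.1810 × 772.4 = 4001.8 kW

P = 4001.8 kW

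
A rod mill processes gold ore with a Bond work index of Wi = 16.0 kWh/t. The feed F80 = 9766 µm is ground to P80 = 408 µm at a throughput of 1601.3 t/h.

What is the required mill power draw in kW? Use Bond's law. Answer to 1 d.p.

P = 10091.6 kW

W = 10 Wi (1/√P80 − 1/√F80)  [Bond]
W = 10·16.0·(1/√408 − 1/√9766) = 10·16.0·(0.039388) = 6.3021 kWh/t
Mill draw = 6.3021 × 1601.3 = 10091.6 kW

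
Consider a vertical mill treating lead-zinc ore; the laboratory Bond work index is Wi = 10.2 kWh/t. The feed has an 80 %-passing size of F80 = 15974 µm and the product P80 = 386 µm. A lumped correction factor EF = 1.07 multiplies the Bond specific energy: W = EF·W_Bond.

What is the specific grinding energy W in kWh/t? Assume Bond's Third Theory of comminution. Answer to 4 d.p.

Bond: W = 10·Wi·(1/√P80 − 1/√F80)
1/√386 = 0.050899;  1/√15974 = 0.007912
W = 10·10.2·(0.050899 − 0.007912) = 4.3846 kWh/t
Apply correction: 4.3846 × 1.07 = 4.6916 kWh/t

W = 4.6916 kWh/t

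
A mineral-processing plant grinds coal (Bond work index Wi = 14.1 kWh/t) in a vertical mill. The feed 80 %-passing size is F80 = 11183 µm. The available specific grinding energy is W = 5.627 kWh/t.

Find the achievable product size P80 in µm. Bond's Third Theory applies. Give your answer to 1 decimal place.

P80 = 410.4 µm

W = 10 Wi (P80^-0.5 − F80^-0.5)
P80^(−½) = W/(10 Wi) + F80^(−½)
  = 5.6270/(10·14.1) + 1/√11183 = 0.039908 + 0.009456 = 0.049364
P80 = (1/0.049364)² = 20.2576² = 410.37 µm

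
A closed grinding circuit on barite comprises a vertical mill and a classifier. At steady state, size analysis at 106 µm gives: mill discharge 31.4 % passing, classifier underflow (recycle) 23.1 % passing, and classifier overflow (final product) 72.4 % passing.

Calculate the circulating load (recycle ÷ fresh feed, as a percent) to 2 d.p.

CL = 493.98 %

Balance %-passing 106 µm (r = R/F):
(1+r)d = ru + o → r = (o−d)/(d−u)
r = (72.4 − 31.4)/(31.4 − 23.1) = 41.0/8.3 = 4.9398
CL = 100·r = 493.98 %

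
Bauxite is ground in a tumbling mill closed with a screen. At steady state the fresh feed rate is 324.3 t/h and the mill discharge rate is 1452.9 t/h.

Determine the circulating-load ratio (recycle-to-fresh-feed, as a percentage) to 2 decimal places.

CL = 348.01 %

Steady state: M = F + R.
R = M − F = 1452.9 − 324.3 = 1128.6 t/h
CL = 100·R/F = 100·1128.6/324.3 = 348.01 %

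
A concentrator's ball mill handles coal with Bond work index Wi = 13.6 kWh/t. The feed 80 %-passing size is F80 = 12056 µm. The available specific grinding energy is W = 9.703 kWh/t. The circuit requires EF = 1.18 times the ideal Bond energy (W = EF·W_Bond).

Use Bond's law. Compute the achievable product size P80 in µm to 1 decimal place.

P80 = 206.6 µm

W = 10 Wi / √P80 − 10 Wi / √F80
W_Bond = W / EF = 9.703 / 1.18 = 8.2229 kWh/t
P80^-0.5 = F80^-0.5 + W_Bond/(10 Wi)
  = 8.2229/(10·13.6) + 1/√12056 = 0.060462 + 0.009107 = 0.069570
P80 = (1/0.069570)² = 14.3740² = 206.61 µm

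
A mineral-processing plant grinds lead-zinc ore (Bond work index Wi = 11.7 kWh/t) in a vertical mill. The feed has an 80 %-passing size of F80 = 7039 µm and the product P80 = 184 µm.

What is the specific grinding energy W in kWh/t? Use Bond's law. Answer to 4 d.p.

W = 7.2308 kWh/t

Bond: W = 10·Wi·(1/√P80 − 1/√F80)
1/√184 = 0.073721;  1/√7039 = 0.011919
W = 10·11.7·(0.073721 − 0.011919) = 7.2308 kWh/t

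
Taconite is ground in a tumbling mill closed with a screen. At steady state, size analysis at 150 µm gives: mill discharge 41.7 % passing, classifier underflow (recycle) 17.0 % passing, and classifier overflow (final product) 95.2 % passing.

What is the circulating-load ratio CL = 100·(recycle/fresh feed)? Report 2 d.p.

Balance %-passing 150 µm (r = R/F):
Fd + Rd = Ru + Fo ⇒ R/F = (o−d)/(d−u)
r = (95.2 − 41.7)/(41.7 − 17.0) = 53.5/24.7 = 2.1660
CL = 100·r = 216.60 %

CL = 216.60 %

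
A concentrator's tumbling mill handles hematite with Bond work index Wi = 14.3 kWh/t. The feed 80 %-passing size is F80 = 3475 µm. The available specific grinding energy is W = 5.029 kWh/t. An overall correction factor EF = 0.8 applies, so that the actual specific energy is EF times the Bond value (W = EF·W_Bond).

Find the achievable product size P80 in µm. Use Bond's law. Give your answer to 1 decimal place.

W = 10 Wi / √P80 − 10 Wi / √F80
W_Bond = W / EF = 5.029 / 0.8 = 6.2862 kWh/t
P80^-0.5 = F80^-0.5 + W_Bond/(10 Wi)
  = 6.2862/(10·14.3) + 1/√3475 = 0.043960 + 0.016964 = 0.060924
P80 = (1/0.060924)² = 16.4140² = 269.42 µm

P80 = 269.4 µm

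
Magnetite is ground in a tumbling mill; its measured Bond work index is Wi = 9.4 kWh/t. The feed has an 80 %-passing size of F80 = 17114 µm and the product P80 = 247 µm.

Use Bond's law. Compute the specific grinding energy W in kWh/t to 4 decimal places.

W_Bond = 10·Wi·(1/√P₈₀ − 1/√F₈₀)
1/√247 = 0.063628;  1/√17114 = 0.007644
W = 10·9.4·(0.063628 − 0.007644) = 5.2625 kWh/t

W = 5.2625 kWh/t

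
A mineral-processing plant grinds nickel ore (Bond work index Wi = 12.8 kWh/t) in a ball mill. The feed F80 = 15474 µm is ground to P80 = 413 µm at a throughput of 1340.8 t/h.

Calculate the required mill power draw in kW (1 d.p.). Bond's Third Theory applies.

P = 7065.3 kW

W = 10 Wi (P80^-0.5 − F80^-0.5)
W = 10·12.8·(1/√413 − 1/√15474) = 10·12.8·(0.041168) = 5.2695 kWh/t
P_mill = W·ṁ = 5.2695·1340.8 = 7065.3 kW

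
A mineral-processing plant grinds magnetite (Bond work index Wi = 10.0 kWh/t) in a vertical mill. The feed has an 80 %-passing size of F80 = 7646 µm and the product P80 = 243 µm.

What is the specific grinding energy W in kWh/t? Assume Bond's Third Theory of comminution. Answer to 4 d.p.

W = 5.2714 kWh/t

W = 10·Wi·(P80^(-½) − F80^(-½))
1/√243 = 0.064150;  1/√7646 = 0.011436
W = 10·10.0·(0.064150 − 0.011436) = 5.2714 kWh/t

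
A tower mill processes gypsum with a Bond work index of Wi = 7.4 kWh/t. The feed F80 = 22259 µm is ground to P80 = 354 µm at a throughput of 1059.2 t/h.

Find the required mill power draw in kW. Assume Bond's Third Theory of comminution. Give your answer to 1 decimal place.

W = 10 Wi (P80^-0.5 − F80^-0.5)
W = 10·7.4·(1/√354 − 1/√22259) = 10·7.4·(0.046447) = 3.4371 kWh/t
P_mill = W·ṁ = 3.4371·1059.2 = 3640.5 kW

P = 3640.5 kW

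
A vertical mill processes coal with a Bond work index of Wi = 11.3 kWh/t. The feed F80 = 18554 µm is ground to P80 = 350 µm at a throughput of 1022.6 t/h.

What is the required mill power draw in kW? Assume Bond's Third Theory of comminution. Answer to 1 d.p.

W = 10·Wi·[P80^(−½) − F80^(−½)]
W = 10·11.3·(1/√350 − 1/√18554) = 10·11.3·(0.046111) = 5.2105 kWh/t
Power = W × throughput = 5.2105 kWh/t × 1022.6 t/h = 5328.3 kW

P = 5328.3 kW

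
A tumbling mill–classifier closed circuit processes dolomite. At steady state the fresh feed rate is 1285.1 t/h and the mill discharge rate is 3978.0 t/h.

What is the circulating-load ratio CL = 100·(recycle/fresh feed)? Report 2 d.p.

CL = 209.55 %

Mill node: discharge = fresh + recycle.
R = M − F = 3978.0 − 1285.1 = 2692.9 t/h
CL = 100·R/F = 100·2692.9/1285.1 = 209.55 %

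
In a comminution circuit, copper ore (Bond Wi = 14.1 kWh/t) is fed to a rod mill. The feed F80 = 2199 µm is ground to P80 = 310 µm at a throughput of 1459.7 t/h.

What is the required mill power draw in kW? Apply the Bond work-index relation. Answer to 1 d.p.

P = 7300.6 kW

W = 10·Wi·[P80^(−½) − F80^(−½)]
W = 10·14.1·(1/√310 − 1/√2199) = 10·14.1·(0.035471) = 5.0014 kWh/t
P = W·T = 5.0014·1459.7 = 7300.6 kW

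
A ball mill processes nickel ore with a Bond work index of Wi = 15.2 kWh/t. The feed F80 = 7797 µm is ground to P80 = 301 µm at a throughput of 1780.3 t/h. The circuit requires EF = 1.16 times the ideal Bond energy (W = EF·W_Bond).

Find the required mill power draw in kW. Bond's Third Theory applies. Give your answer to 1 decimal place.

Bond:  W = 10 Wi (1/√P − 1/√F)
W = 10·15.2·(1/√301 − 1/√7797) = 10·15.2·(0.046314) = 7.0397 kWh/t
Apply correction: 7.0397 × 1.16 = 8.1661 kWh/t
P = W·T = 8.1661·1780.3 = 14538.1 kW

P = 14538.1 kW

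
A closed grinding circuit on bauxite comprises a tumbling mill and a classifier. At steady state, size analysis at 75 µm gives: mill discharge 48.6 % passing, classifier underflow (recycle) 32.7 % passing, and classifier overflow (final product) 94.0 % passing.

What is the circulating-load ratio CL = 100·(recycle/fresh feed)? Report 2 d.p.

CL = 285.53 %

Mass balance on the −75 µm fraction:
(1+r)·d = r·u + o ⇒ r = (o−d)/(d−u)
r = (94.0 − 48.6)/(48.6 − 32.7) = 45.4/15.9 = 2.8553
CL = 100·r = 285.53 %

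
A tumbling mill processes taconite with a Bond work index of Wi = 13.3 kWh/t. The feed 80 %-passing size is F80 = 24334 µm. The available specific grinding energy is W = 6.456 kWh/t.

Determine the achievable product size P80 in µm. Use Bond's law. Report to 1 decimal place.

W = 10·Wi·[P80^(−½) − F80^(−½)]
P80^(−½) = W/(10 Wi) + F80^(−½)
  = 6.4560/(10·13.3) + 1/√24334 = 0.048541 + 0.006411 = 0.054952
P80 = (1/0.054952)² = 18.1977² = 331.16 µm

P80 = 331.2 µm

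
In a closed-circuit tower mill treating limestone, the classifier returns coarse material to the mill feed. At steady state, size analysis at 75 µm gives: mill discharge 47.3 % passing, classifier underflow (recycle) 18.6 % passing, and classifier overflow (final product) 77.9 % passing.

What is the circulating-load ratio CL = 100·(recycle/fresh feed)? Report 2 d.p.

CL = 106.62 %

Classifier node, passing 75 µm:
r = (o − d)/(d − u)
r = (77.9 − 47.3)/(47.3 − 18.6) = 30.6/28.7 = 1.0662
CL = 100·r = 106.62 %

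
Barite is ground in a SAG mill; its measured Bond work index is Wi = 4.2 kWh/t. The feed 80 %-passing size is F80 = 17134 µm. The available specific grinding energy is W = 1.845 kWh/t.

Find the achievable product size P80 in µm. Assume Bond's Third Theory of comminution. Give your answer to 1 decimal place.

W = 10 Wi (P80^-0.5 − F80^-0.5)
⇒ 1/√P80 = W/(10·Wi) + 1/√F80
  = 1.8450/(10·4.2) + 1/√17134 = 0.043929 + 0.007640 = 0.051568
P80 = (1/0.051568)² = 19.3918² = 376.04 µm

P80 = 376.0 µm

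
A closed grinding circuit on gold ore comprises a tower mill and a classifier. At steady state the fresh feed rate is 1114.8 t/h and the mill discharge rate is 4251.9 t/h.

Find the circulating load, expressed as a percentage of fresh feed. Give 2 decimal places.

Steady state: M = F + R.
R = M − F = 4251.9 − 1114.8 = 3137.1 t/h
CL = 100·R/F = 100·3137.1/1114.8 = 281.40 %

CL = 281.40 %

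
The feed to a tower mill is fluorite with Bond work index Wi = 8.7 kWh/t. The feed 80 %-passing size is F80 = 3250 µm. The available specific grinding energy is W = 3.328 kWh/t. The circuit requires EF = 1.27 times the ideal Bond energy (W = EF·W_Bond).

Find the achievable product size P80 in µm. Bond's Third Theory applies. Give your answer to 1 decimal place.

W = 10 Wi / √P80 − 10 Wi / √F80
W_Bond = W / EF = 3.328 / 1.27 = 2.6205 kWh/t
P80^-0.5 = F80^-0.5 + W_Bond/(10 Wi)
  = 2.6205/(10·8.7) + 1/√3250 = 0.030120 + 0.017541 = 0.047662
P80 = (1/0.047662)² = 20.9813² = 440.21 µm

P80 = 440.2 µm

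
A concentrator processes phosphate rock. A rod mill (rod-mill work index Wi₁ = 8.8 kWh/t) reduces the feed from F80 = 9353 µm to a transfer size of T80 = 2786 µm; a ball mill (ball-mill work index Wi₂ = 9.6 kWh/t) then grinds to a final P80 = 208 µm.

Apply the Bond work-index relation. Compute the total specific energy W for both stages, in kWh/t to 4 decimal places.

W = 5.5949 kWh/t

W = 10 Wi (1/√P80 − 1/√F80)  [Bond]
Stage 1 (9353→2786 µm, Wi₁=8.8): W₁ = 10·8.8·(0.018946 − 0.010340) = 0.7573 kWh/t
Stage 2 (2786→208 µm, Wi₂=9.6): W₂ = 10·9.6·(0.069338 − 0.018946) = 4.8376 kWh/t
W = W₁ + W₂ = 0.7573 + 4.8376 = 5.5949 kWh/t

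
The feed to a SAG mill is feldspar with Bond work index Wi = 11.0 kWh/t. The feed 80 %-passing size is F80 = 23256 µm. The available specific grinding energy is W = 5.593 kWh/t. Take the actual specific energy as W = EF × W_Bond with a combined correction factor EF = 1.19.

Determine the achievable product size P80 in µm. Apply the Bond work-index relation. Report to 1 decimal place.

P80 = 411.7 µm

Bond:  W = 10 Wi (1/√P − 1/√F)
W_Bond = W / EF = 5.593 / 1.19 = 4.7000 kWh/t
P80^-0.5 = F80^-0.5 + W_Bond/(10 Wi)
  = 4.7000/(10·11.0) + 1/√23256 = 0.042727 + 0.006557 = 0.049285
P80 = (1/0.049285)² = 20.2903² = 411.70 µm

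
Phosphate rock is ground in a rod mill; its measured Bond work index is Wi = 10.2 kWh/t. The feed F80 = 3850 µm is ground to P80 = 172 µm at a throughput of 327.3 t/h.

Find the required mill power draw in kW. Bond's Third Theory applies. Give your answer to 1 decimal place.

P = 2007.5 kW

Bond:  W = 10 Wi (1/√P − 1/√F)
W = 10·10.2·(1/√172 − 1/√3850) = 10·10.2·(0.060133) = 6.1335 kWh/t
Mill draw = 6.1335 × 327.3 = 2007.5 kW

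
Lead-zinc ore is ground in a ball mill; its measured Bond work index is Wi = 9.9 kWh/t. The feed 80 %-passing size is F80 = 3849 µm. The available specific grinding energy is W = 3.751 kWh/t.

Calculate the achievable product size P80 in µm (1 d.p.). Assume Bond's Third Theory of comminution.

P80 = 342.8 µm

W = 10 Wi (P80^-0.5 − F80^-0.5)
⇒ 1/√P80 = W/(10 Wi) + 1/√F80
  = 3.7510/(10·9.9) + 1/√3849 = 0.037889 + 0.016119 = 0.054007
P80 = (1/0.054007)² = 18.5160² = 342.84 µm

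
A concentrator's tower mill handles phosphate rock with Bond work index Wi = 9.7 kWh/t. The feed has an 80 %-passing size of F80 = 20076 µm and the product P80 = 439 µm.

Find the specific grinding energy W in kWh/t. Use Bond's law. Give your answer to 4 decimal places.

W = 3.9450 kWh/t

Bond: W = 10·Wi·(1/√P80 − 1/√F80)
1/√439 = 0.047727;  1/√20076 = 0.007058
W = 10·9.7·(0.047727 − 0.007058) = 3.9450 kWh/t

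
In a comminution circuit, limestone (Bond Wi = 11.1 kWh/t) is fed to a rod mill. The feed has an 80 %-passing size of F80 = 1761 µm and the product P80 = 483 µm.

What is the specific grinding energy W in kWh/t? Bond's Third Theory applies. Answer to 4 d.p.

W = 2.4056 kWh/t

W_Bond = 10·Wi·(1/√P₈₀ − 1/√F₈₀)
1/√483 = 0.045502;  1/√1761 = 0.023830
W = 10·11.1·(0.045502 − 0.023830) = 2.4056 kWh/t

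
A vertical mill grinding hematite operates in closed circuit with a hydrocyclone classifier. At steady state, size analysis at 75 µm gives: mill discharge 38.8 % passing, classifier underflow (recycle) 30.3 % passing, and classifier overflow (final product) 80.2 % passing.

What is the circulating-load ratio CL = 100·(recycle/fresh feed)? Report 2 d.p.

Two-product formula at 75 µm:
Fd + Rd = Ru + Fo ⇒ R/F = (o−d)/(d−u)
r = (80.2 − 38.8)/(38.8 − 30.3) = 41.4/8.5 = 4.8706
CL = 100·r = 487.06 %

CL = 487.06 %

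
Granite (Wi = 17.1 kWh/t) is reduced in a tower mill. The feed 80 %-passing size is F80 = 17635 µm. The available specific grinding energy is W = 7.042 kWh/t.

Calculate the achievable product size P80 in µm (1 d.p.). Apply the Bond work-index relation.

Bond:  W = 10 Wi (1/√P − 1/√F)
1/√P80 = 1/√F80 + W/(10·Wi)
  = 7.0420/(10·17.1) + 1/√17635 = 0.041181 + 0.007530 = 0.048712
P80 = (1/0.048712)² = 20.5290² = 421.44 µm

P80 = 421.4 µm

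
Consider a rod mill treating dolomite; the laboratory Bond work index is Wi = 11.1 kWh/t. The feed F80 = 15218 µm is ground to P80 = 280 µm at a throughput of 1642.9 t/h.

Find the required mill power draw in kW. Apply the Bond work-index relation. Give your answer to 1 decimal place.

P = 9419.9 kW

Bond: W = 10·Wi·(1/√P80 − 1/√F80)
W = 10·11.1·(1/√280 − 1/√15218) = 10·11.1·(0.051655) = 5.7337 kWh/t
P_mill = W·ṁ = 5.7337·1642.9 = 9419.9 kW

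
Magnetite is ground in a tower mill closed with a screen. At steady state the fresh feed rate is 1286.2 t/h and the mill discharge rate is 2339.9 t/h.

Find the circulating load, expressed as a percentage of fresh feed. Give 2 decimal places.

Discharge = new feed + return, hence
R = M − F = 2339.9 − 1286.2 = 1053.7 t/h
CL = 100·R/F = 100·1053.7/1286.2 = 81.92 %

CL = 81.92 %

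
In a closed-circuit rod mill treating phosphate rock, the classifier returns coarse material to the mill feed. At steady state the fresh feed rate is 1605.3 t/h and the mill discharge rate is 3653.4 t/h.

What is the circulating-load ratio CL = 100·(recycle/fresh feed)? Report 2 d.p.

CL = 127.58 %

Steady state: M = F + R.
R = M − F = 3653.4 − 1605.3 = 2048.1 t/h
CL = 100·R/F = 100·2048.1/1605.3 = 127.58 %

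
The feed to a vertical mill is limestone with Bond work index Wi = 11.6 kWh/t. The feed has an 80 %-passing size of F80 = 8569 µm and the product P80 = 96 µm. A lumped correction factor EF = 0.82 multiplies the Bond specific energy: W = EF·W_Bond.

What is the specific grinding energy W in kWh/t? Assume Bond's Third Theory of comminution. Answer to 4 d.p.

W = 8.6806 kWh/t

Bond:  W = 10 Wi (1/√P − 1/√F)
1/√96 = 0.102062;  1/√8569 = 0.010803
W = 10·11.6·(0.102062 − 0.010803) = 10.5861 kWh/t
W_actual = 0.82 × 10.5861 = 8.6806 kWh/t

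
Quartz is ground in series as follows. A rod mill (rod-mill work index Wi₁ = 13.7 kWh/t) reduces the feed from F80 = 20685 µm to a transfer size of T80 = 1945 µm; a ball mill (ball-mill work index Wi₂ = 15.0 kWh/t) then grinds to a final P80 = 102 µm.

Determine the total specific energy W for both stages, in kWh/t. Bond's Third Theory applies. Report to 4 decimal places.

W = 13.6049 kWh/t

Bond: W = 10·Wi·(1/√P80 − 1/√F80)
Stage 1 (20685→1945 µm, Wi₁=13.7): W₁ = 10·13.7·(0.022675 − 0.006953) = 2.1539 kWh/t
Stage 2 (1945→102 µm, Wi₂=15.0): W₂ = 10·15.0·(0.099015 − 0.022675) = 11.4510 kWh/t
W = W₁ + W₂ = 2.1539 + 11.4510 = 13.6049 kWh/t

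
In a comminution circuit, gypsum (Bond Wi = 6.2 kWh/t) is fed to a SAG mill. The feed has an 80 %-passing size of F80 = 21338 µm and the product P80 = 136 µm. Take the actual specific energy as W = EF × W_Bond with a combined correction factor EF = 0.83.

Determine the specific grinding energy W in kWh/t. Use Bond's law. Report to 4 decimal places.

W_Bond = 10·Wi·(1/√P₈₀ − 1/√F₈₀)
1/√136 = 0.085749;  1/√21338 = 0.006846
W = 10·6.2·(0.085749 − 0.006846) = 4.8920 kWh/t
Corrected W = EF·W_Bond = 0.83·4.8920 = 4.0604 kWh/t

W = 4.0604 kWh/t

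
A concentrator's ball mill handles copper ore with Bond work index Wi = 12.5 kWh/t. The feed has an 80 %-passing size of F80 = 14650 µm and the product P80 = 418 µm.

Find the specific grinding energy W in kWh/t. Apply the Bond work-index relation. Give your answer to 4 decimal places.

W = 5.0812 kWh/t

Bond:  W = 10 Wi (1/√P − 1/√F)
1/√418 = 0.048912;  1/√14650 = 0.008262
W = 10·12.5·(0.048912 − 0.008262) = 5.0812 kWh/t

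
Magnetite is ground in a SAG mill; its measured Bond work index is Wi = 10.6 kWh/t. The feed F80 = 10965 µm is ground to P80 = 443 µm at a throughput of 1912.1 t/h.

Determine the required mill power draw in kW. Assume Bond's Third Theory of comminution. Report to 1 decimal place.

P = 7694.2 kW

W = 10·Wi·(P80^(-½) − F80^(-½))
W = 10·10.6·(1/√443 − 1/√10965) = 10·10.6·(0.037962) = 4.0239 kWh/t
Mill draw = 4.0239 × 1912.1 = 7694.2 kW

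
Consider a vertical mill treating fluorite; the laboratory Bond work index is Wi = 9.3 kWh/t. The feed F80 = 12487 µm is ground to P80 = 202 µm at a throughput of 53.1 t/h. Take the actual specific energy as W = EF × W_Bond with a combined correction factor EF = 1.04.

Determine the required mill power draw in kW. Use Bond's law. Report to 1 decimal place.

P = 315.4 kW

W = 10·Wi·[P80^(−½) − F80^(−½)]
W = 10·9.3·(1/√202 − 1/√12487) = 10·9.3·(0.061411) = 5.7112 kWh/t
With EF = 1.04: W = 5.7112·1.04 = 5.9397 kWh/t
P_mill = W·ṁ = 5.9397·53.1 = 315.4 kW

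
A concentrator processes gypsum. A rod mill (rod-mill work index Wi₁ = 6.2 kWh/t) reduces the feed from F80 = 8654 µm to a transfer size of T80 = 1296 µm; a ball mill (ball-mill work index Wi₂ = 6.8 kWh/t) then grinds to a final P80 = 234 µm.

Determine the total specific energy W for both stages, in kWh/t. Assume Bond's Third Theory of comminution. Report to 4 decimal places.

Bond: W = 10·Wi·(1/√P80 − 1/√F80)
Stage 1 (8654→1296 µm, Wi₁=6.2): W₁ = 10·6.2·(0.027778 − 0.010750) = 1.0557 kWh/t
Stage 2 (1296→234 µm, Wi₂=6.8): W₂ = 10·6.8·(0.065372 − 0.027778) = 2.5564 kWh/t
W = W₁ + W₂ = 1.0557 + 2.5564 = 3.6122 kWh/t

W = 3.6122 kWh/t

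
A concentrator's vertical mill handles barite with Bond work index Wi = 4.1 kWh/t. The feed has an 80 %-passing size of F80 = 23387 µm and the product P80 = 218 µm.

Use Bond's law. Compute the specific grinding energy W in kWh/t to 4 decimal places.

W = 10 Wi / √P80 − 10 Wi / √F80
1/√218 = 0.067729;  1/√23387 = 0.006539
W = 10·4.1·(0.067729 − 0.006539) = 2.5088 kWh/t

W = 2.5088 kWh/t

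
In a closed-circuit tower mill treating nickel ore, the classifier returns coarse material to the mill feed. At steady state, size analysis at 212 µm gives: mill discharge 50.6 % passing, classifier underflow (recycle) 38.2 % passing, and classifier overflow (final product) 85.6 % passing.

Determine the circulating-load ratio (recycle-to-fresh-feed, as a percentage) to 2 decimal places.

CL = 282.26 %

Classifier node, passing 212 µm:
Fd + Rd = Ru + Fo ⇒ R/F = (o−d)/(d−u)
r = (85.6 − 50.6)/(50.6 − 38.2) = 35.0/12.4 = 2.8226
CL = 100·r = 282.26 %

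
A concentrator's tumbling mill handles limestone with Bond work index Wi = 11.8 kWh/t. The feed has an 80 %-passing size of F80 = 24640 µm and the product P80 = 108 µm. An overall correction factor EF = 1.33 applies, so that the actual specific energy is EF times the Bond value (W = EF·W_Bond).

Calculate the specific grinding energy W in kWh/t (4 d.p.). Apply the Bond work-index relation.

W = 14.1018 kWh/t

W_Bond = 10·Wi·(1/√P₈₀ − 1/√F₈₀)
1/√108 = 0.096225;  1/√24640 = 0.006371
W = 10·11.8·(0.096225 − 0.006371) = 10.6028 kWh/t
Apply correction: 10.6028 × 1.33 = 14.1018 kWh/t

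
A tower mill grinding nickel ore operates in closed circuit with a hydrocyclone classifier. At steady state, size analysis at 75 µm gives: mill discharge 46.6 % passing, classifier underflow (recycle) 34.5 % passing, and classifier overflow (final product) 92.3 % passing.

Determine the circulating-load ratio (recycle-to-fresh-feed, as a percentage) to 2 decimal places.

CL = 377.69 %

Balance %-passing 75 µm (r = R/F):
(1+r)d = ru + o → r = (o−d)/(d−u)
r = (92.3 − 46.6)/(46.6 − 34.5) = 45.7/12.1 = 3.7769
CL = 100·r = 377.69 %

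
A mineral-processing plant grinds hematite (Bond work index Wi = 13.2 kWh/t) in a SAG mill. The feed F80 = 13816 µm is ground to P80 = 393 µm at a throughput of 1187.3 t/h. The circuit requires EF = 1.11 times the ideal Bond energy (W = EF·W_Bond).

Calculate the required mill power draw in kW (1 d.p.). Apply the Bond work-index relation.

Bond: W = 10·Wi·(1/√P80 − 1/√F80)
W = 10·13.2·(1/√393 − 1/√13816) = 10·13.2·(0.041936) = 5.5355 kWh/t
W_actual = 1.11 × 5.5355 = 6.1444 kWh/t
P_mill = W·ṁ = 6.1444·1187.3 = 7295.3 kW

P = 7295.3 kW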